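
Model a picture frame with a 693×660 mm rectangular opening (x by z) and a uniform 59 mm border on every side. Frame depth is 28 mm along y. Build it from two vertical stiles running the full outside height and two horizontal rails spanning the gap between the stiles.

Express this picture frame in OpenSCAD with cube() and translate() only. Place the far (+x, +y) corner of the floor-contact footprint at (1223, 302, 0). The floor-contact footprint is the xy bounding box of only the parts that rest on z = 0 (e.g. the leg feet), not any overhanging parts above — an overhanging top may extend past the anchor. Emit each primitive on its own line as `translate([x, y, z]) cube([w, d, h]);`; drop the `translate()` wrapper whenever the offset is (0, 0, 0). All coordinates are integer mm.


translate([412, 274, 0]) cube([59, 28, 778]);
translate([1164, 274, 0]) cube([59, 28, 778]);
translate([471, 274, 0]) cube([693, 28, 59]);
translate([471, 274, 719]) cube([693, 28, 59]);


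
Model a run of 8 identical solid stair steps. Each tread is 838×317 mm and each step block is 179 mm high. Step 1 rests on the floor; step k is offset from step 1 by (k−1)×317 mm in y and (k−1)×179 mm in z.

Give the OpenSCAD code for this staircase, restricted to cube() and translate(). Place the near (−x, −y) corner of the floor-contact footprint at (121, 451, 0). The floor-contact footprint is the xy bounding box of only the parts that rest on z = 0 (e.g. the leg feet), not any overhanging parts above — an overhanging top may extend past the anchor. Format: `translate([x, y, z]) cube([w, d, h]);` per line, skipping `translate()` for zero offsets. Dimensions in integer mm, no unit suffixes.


translate([121, 451, 0]) cube([838, 317, 179]);
translate([121, 768, 179]) cube([838, 317, 179]);
translate([121, 1085, 358]) cube([838, 317, 179]);
translate([121, 1402, 537]) cube([838, 317, 179]);
translate([121, 1719, 716]) cube([838, 317, 179]);
translate([121, 2036, 895]) cube([838, 317, 179]);
translate([121, 2353, 1074]) cube([838, 317, 179]);
translate([121, 2670, 1253]) cube([838, 317, 179]);


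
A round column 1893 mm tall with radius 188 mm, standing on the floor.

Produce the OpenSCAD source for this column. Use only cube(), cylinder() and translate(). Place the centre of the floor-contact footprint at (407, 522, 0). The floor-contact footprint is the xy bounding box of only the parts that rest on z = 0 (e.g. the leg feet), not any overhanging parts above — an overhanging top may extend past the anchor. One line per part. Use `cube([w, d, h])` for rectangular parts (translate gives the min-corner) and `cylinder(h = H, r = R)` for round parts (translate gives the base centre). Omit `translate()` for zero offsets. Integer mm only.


translate([407, 522, 0]) cylinder(h = 1893, r = 188);


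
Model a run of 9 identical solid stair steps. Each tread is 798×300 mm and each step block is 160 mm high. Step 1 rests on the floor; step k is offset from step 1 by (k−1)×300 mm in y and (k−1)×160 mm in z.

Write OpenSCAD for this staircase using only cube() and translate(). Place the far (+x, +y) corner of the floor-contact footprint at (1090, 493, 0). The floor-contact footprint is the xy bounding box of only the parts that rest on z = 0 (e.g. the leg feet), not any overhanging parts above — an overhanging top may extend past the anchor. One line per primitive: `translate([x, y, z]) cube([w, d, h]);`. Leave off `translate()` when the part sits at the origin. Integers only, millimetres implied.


translate([292, 193, 0]) cube([798, 300, 160]);
translate([292, 493, 160]) cube([798, 300, 160]);
translate([292, 793, 320]) cube([798, 300, 160]);
translate([292, 1093, 480]) cube([798, 300, 160]);
translate([292, 1393, 640]) cube([798, 300, 160]);
translate([292, 1693, 800]) cube([798, 300, 160]);
translate([292, 1993, 960]) cube([798, 300, 160]);
translate([292, 2293, 1120]) cube([798, 300, 160]);
translate([292, 2593, 1280]) cube([798, 300, 160]);


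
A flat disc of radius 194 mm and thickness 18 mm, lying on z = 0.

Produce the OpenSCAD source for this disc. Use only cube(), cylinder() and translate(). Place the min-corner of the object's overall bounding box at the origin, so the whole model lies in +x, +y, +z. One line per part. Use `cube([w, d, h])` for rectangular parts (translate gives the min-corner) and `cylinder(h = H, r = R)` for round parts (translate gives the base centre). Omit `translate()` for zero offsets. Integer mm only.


translate([194, 194, 0]) cylinder(h = 18, r = 194);


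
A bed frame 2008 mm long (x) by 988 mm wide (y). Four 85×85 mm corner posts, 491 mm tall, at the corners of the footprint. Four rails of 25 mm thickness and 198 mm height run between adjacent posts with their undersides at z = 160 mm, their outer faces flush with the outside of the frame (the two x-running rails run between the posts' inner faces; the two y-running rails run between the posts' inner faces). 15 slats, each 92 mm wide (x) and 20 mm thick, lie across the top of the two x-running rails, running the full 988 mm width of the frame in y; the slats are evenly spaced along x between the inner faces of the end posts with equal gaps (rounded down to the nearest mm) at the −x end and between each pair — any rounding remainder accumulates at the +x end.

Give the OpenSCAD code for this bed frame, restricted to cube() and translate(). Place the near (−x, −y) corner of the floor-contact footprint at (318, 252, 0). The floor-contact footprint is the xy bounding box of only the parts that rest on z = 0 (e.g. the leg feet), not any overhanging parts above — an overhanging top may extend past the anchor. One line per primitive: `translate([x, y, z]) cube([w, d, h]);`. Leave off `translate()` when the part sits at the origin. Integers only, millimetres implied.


translate([318, 252, 0]) cube([85, 85, 491]);
translate([318, 1155, 0]) cube([85, 85, 491]);
translate([2241, 252, 0]) cube([85, 85, 491]);
translate([2241, 1155, 0]) cube([85, 85, 491]);
translate([403, 252, 160]) cube([1838, 25, 198]);
translate([403, 1215, 160]) cube([1838, 25, 198]);
translate([318, 337, 160]) cube([25, 818, 198]);
translate([2301, 337, 160]) cube([25, 818, 198]);
translate([431, 252, 358]) cube([92, 988, 20]);
translate([551, 252, 358]) cube([92, 988, 20]);
translate([671, 252, 358]) cube([92, 988, 20]);
translate([791, 252, 358]) cube([92, 988, 20]);
translate([911, 252, 358]) cube([92, 988, 20]);
translate([1031, 252, 358]) cube([92, 988, 20]);
translate([1151, 252, 358]) cube([92, 988, 20]);
translate([1271, 252, 358]) cube([92, 988, 20]);
translate([1391, 252, 358]) cube([92, 988, 20]);
translate([1511, 252, 358]) cube([92, 988, 20]);
translate([1631, 252, 358]) cube([92, 988, 20]);
translate([1751, 252, 358]) cube([92, 988, 20]);
translate([1871, 252, 358]) cube([92, 988, 20]);
translate([1991, 252, 358]) cube([92, 988, 20]);
translate([2111, 252, 358]) cube([92, 988, 20]);


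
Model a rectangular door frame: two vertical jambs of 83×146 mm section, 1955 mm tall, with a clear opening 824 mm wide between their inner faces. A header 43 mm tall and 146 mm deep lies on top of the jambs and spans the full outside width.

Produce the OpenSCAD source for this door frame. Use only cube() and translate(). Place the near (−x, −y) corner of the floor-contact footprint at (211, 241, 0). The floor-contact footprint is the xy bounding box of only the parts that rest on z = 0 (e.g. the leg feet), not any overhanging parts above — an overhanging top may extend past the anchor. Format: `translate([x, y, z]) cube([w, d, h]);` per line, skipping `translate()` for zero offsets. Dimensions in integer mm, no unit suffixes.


translate([211, 241, 0]) cube([83, 146, 1955]);
translate([1118, 241, 0]) cube([83, 146, 1955]);
translate([211, 241, 1955]) cube([990, 146, 43]);


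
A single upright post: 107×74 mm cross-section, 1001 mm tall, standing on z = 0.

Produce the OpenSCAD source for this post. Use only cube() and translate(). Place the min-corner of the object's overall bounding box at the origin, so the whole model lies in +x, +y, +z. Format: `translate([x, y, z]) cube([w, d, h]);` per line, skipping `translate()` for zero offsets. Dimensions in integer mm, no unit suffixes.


cube([107, 74, 1001]);


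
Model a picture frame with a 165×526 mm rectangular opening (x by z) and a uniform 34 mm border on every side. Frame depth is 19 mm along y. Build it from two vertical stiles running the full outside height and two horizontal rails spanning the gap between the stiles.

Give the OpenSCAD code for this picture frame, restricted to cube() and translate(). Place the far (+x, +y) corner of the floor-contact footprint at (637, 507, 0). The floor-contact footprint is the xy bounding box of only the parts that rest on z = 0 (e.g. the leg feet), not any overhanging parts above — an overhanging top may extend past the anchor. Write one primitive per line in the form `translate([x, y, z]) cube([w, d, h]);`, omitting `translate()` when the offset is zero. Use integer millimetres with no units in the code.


translate([404, 488, 0]) cube([34, 19, 594]);
translate([603, 488, 0]) cube([34, 19, 594]);
translate([438, 488, 0]) cube([165, 19, 34]);
translate([438, 488, 560]) cube([165, 19, 34]);


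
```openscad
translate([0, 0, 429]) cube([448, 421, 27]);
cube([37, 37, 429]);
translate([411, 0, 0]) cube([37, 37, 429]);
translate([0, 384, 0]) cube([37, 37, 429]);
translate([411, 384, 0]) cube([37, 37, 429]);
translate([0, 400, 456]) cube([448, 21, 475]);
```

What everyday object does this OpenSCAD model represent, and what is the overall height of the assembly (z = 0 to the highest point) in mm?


A chair. The overall height is 931 mm.

A slab on four corner posts with a tall panel at the back — a chair. The seat slab sits at z = 429 with thickness 27, and the 475 mm backrest starts at the seat top, so the overall height is 429 + 27 + 475 = 931 mm.


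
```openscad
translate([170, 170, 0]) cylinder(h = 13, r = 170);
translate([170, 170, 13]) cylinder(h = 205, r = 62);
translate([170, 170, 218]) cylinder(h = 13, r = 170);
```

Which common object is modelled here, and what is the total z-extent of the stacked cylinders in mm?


A spool. The overall height is 231 mm.

Three coaxial cylinders, large–small–large — a spool. Two 13 mm flanges and a 205 mm core give 13 + 205 + 13 = 231 mm.


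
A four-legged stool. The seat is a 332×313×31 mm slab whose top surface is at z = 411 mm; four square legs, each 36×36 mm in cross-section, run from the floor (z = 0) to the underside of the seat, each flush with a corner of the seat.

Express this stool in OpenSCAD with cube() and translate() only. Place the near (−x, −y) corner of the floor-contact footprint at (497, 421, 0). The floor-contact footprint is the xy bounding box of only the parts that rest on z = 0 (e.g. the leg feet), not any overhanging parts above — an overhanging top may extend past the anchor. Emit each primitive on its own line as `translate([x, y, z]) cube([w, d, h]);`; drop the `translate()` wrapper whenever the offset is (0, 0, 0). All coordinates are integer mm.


translate([497, 421, 380]) cube([332, 313, 31]);
translate([497, 421, 0]) cube([36, 36, 380]);
translate([793, 421, 0]) cube([36, 36, 380]);
translate([497, 698, 0]) cube([36, 36, 380]);
translate([793, 698, 0]) cube([36, 36, 380]);


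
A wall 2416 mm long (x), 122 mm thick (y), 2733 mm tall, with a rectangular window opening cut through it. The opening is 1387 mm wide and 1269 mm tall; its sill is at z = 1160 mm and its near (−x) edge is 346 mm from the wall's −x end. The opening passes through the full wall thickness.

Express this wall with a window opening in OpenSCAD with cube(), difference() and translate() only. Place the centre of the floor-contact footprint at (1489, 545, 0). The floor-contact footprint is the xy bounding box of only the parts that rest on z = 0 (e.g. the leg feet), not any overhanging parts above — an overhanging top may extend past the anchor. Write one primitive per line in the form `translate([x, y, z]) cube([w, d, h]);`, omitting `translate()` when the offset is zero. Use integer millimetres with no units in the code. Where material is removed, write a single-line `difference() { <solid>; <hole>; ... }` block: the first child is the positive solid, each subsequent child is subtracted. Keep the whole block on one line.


difference() { translate([281, 484, 0]) cube([2416, 122, 2733]); translate([627, 484, 1160]) cube([1387, 122, 1269]); }


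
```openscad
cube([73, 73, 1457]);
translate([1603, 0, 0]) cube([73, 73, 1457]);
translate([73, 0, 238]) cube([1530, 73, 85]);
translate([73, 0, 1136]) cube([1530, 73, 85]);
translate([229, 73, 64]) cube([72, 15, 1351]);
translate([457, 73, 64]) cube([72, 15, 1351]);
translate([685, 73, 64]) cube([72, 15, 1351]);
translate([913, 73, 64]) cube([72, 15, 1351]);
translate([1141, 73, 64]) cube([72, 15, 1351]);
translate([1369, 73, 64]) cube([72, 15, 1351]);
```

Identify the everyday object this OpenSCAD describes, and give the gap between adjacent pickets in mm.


A fence section. The picket gap is 156 mm.

Two posts, two rails, 6 pickets — a fence section. Span 1530 mm holds 6 pickets of 72 mm with 7 equal gaps: ⌊(1530 − 6·72) / 7⌋ = 156 mm.


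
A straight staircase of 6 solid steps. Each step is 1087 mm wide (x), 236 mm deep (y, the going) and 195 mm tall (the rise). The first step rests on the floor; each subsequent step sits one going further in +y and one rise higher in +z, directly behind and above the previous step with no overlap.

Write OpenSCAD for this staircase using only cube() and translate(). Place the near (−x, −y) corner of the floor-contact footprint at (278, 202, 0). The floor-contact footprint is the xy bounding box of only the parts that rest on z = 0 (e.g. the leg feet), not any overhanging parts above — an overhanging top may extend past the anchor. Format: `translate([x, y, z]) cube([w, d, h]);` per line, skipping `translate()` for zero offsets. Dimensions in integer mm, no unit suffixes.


translate([278, 202, 0]) cube([1087, 236, 195]);
translate([278, 438, 195]) cube([1087, 236, 195]);
translate([278, 674, 390]) cube([1087, 236, 195]);
translate([278, 910, 585]) cube([1087, 236, 195]);
translate([278, 1146, 780]) cube([1087, 236, 195]);
translate([278, 1382, 975]) cube([1087, 236, 195]);


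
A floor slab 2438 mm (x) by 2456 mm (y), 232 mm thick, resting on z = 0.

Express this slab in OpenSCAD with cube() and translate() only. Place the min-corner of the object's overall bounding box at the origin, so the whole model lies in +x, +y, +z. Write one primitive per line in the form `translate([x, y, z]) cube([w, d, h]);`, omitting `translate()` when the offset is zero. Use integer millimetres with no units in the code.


cube([2438, 2456, 232]);


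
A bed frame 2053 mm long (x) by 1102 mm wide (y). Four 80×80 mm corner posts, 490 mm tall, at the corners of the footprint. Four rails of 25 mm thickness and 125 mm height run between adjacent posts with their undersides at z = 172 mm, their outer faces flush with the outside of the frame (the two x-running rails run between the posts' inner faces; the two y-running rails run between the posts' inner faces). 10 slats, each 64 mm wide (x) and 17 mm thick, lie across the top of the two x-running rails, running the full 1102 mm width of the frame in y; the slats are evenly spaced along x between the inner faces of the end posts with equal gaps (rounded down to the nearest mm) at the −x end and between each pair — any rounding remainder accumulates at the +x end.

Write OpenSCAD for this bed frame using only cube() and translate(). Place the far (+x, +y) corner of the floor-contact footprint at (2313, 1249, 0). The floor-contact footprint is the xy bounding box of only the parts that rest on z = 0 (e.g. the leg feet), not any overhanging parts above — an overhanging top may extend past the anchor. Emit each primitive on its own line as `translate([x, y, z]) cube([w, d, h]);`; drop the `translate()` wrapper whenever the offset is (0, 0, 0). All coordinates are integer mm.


// slat z = rail_z + rail_h = 172 + 125 = 297
// slat gap = ⌊(1893 − 10·64) / 11⌋ = 113
translate([260, 147, 0]) cube([80, 80, 490]);
translate([260, 1169, 0]) cube([80, 80, 490]);
translate([2233, 147, 0]) cube([80, 80, 490]);
translate([2233, 1169, 0]) cube([80, 80, 490]);
translate([340, 147, 172]) cube([1893, 25, 125]);
translate([340, 1224, 172]) cube([1893, 25, 125]);
translate([260, 227, 172]) cube([25, 942, 125]);
translate([2288, 227, 172]) cube([25, 942, 125]);
translate([453, 147, 297]) cube([64, 1102, 17]);
translate([630, 147, 297]) cube([64, 1102, 17]);
translate([807, 147, 297]) cube([64, 1102, 17]);
translate([984, 147, 297]) cube([64, 1102, 17]);
translate([1161, 147, 297]) cube([64, 1102, 17]);
translate([1338, 147, 297]) cube([64, 1102, 17]);
translate([1515, 147, 297]) cube([64, 1102, 17]);
translate([1692, 147, 297]) cube([64, 1102, 17]);
translate([1869, 147, 297]) cube([64, 1102, 17]);
translate([2046, 147, 297]) cube([64, 1102, 17]);


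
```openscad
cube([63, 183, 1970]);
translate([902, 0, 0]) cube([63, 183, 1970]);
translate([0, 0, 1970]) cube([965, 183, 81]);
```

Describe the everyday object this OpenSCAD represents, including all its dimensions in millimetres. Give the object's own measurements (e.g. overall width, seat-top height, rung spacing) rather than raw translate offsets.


A door frame. The clear opening is 839 mm wide and 1970 mm high. Two 63 mm wide jambs, 183 mm deep, stand either side of the opening from the floor to the top of the opening. A 81 mm thick head sits across the top of both jambs, spanning the full outside width of the frame.


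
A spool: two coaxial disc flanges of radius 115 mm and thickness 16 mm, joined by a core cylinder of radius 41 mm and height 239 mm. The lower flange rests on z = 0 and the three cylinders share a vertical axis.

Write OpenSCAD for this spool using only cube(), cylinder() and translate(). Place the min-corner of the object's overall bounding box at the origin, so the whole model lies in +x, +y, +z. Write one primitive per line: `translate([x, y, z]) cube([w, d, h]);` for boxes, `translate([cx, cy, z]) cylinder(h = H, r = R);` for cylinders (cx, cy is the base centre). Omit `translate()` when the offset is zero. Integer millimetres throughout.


translate([115, 115, 0]) cylinder(h = 16, r = 115);
translate([115, 115, 16]) cylinder(h = 239, r = 41);
translate([115, 115, 255]) cylinder(h = 16, r = 115);


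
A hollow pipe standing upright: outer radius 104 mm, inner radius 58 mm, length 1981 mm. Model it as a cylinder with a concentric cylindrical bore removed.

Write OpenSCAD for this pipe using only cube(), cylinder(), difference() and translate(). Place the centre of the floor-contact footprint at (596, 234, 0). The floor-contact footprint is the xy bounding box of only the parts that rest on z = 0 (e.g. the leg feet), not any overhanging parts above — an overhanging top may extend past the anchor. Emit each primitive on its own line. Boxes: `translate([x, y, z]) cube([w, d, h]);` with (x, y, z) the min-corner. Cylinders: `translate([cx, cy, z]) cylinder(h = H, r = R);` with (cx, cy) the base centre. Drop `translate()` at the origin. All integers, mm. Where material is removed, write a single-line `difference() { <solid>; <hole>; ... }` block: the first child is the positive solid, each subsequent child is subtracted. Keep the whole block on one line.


difference() { translate([596, 234, 0]) cylinder(h = 1981, r = 104); translate([596, 234, 0]) cylinder(h = 1981, r = 58); }


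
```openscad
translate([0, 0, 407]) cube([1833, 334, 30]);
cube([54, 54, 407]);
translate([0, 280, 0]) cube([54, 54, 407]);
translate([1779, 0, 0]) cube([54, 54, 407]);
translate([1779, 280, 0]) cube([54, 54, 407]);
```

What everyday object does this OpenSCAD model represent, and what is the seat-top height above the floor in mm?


A bench. The seat-top height is 437 mm.

A long slab on four corner posts — a bench. The slab sits at z = 407 with thickness 30, so the top is 407 + 30 = 437 mm.


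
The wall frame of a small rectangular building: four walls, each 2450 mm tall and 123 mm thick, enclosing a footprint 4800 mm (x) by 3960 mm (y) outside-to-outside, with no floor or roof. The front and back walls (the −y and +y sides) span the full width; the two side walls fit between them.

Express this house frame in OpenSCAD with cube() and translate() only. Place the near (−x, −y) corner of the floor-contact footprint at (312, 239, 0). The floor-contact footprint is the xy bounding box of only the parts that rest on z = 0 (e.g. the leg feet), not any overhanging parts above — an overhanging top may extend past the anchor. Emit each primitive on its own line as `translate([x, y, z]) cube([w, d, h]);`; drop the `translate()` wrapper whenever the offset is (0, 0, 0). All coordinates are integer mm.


translate([312, 239, 0]) cube([4800, 123, 2450]);
translate([312, 4076, 0]) cube([4800, 123, 2450]);
translate([312, 362, 0]) cube([123, 3714, 2450]);
translate([4989, 362, 0]) cube([123, 3714, 2450]);


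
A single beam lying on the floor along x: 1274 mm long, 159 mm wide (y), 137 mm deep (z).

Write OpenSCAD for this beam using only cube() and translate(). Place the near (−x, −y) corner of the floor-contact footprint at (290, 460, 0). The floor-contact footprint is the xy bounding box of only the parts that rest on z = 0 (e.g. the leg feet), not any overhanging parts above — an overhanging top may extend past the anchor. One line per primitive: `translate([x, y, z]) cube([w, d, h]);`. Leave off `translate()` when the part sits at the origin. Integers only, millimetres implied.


translate([290, 460, 0]) cube([1274, 159, 137]);


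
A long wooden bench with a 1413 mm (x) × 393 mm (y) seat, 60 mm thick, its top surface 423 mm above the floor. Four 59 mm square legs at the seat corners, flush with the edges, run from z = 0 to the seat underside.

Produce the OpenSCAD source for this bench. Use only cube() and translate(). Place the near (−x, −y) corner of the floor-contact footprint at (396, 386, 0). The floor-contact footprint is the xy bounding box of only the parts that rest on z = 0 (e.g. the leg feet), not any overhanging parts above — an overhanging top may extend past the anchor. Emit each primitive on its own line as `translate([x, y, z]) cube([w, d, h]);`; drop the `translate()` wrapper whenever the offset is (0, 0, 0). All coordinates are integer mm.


translate([396, 386, 363]) cube([1413, 393, 60]);
translate([396, 386, 0]) cube([59, 59, 363]);
translate([396, 720, 0]) cube([59, 59, 363]);
translate([1750, 386, 0]) cube([59, 59, 363]);
translate([1750, 720, 0]) cube([59, 59, 363]);


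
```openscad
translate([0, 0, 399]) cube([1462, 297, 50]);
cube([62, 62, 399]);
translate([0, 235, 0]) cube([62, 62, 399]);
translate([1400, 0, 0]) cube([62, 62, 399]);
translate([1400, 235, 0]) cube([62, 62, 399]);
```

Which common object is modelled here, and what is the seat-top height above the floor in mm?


A bench. The seat-top height is 449 mm.

A long slab on four corner posts — a bench. The slab sits at z = 399 with thickness 50, so the top is 399 + 50 = 449 mm.


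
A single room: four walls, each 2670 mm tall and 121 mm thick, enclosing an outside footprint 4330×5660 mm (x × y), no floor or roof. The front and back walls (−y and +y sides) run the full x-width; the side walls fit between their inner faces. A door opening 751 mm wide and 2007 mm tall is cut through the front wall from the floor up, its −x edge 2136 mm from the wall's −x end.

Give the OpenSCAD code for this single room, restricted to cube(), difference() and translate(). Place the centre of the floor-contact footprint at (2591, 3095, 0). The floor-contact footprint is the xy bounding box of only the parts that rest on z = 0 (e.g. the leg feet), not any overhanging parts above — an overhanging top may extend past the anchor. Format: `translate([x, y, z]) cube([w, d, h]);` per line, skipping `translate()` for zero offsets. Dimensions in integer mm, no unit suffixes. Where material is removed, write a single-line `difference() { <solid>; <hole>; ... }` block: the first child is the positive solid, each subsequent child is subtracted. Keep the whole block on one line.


difference() { translate([426, 265, 0]) cube([4330, 121, 2670]); translate([2562, 265, 0]) cube([751, 121, 2007]); }
translate([426, 5804, 0]) cube([4330, 121, 2670]);
translate([426, 386, 0]) cube([121, 5418, 2670]);
translate([4635, 386, 0]) cube([121, 5418, 2670]);


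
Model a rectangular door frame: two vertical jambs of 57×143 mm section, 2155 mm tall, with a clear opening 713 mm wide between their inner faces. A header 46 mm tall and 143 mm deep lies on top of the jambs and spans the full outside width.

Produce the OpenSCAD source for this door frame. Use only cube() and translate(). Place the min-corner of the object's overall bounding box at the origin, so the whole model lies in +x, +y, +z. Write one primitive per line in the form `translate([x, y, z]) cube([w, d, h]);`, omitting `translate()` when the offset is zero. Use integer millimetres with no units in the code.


cube([57, 143, 2155]);
translate([770, 0, 0]) cube([57, 143, 2155]);
translate([0, 0, 2155]) cube([827, 143, 46]);


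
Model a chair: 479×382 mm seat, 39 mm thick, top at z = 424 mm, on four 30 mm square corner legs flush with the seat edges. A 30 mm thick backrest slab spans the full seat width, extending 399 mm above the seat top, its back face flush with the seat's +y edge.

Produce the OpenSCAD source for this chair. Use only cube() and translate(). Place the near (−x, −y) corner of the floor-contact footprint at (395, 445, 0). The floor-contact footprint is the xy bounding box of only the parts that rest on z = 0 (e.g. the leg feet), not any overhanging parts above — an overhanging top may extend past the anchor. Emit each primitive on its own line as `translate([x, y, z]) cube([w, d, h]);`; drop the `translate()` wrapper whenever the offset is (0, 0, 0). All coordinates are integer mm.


// leg_h = 424 - 39 = 385
translate([395, 445, 385]) cube([479, 382, 39]);
translate([395, 445, 0]) cube([30, 30, 385]);
translate([844, 445, 0]) cube([30, 30, 385]);
translate([395, 797, 0]) cube([30, 30, 385]);
translate([844, 797, 0]) cube([30, 30, 385]);
translate([395, 797, 424]) cube([479, 30, 399]);


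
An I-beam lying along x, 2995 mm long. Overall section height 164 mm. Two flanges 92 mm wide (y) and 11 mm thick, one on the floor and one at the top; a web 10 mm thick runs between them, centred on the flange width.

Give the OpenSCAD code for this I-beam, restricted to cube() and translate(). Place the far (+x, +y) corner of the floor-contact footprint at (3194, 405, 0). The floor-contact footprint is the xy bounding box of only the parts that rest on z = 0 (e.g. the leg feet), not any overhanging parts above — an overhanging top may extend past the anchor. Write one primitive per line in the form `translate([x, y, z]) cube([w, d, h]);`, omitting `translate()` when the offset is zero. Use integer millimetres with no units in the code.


translate([199, 313, 0]) cube([2995, 92, 11]);
translate([199, 354, 11]) cube([2995, 10, 142]);
translate([199, 313, 153]) cube([2995, 92, 11]);


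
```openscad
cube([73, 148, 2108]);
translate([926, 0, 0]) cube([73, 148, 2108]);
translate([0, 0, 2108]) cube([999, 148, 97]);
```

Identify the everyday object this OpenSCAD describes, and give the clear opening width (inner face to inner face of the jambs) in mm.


A door frame. The clear opening width is 853 mm.

Two 2108 mm tall posts with a header on top — a door frame. The left jamb is 73 mm wide at x = 0; the right jamb starts at x = 926. The clear opening is 926 − 73 = 853 mm.


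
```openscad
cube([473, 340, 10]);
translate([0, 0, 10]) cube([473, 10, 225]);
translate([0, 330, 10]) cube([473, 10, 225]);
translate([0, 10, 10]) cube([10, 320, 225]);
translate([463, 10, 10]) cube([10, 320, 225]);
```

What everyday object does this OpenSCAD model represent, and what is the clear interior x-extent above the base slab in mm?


An open box. The internal width is 453 mm.

A 473×340 base slab with four walls standing on it — an open box. The base is 473 mm wide and the walls are 10 mm thick, so the internal width is 473 − 2 × 10 = 453 mm.


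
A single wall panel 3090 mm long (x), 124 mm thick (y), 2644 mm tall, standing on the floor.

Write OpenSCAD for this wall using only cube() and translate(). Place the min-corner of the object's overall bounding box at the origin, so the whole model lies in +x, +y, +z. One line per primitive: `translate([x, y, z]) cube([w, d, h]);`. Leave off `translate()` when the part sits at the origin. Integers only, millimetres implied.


cube([3090, 124, 2644]);


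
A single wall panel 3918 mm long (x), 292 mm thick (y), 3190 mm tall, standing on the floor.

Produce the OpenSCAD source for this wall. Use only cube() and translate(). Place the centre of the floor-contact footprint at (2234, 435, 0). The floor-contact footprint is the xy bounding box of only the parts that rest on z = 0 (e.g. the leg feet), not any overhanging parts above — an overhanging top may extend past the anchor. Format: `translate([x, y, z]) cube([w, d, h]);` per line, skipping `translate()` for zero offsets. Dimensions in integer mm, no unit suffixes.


translate([275, 289, 0]) cube([3918, 292, 3190]);


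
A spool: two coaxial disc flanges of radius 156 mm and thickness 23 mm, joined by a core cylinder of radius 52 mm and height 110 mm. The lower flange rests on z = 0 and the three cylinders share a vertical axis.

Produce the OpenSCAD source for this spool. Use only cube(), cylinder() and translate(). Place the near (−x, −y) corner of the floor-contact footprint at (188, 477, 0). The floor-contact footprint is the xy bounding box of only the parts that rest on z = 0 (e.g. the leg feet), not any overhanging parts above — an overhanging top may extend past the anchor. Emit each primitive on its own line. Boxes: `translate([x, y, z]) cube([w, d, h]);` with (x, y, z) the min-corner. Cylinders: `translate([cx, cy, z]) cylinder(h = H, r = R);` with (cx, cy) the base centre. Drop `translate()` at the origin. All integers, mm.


translate([344, 633, 0]) cylinder(h = 23, r = 156);
translate([344, 633, 23]) cylinder(h = 110, r = 52);
translate([344, 633, 133]) cylinder(h = 23, r = 156);


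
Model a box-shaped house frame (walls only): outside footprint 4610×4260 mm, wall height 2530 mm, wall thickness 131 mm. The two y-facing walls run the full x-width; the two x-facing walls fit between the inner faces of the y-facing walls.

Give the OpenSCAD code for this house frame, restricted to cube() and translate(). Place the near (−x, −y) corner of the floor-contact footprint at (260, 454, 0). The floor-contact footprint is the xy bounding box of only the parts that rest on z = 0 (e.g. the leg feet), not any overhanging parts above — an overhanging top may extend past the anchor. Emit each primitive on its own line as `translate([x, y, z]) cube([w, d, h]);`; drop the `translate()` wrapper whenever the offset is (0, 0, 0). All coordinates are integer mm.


translate([260, 454, 0]) cube([4610, 131, 2530]);
translate([260, 4583, 0]) cube([4610, 131, 2530]);
translate([260, 585, 0]) cube([131, 3998, 2530]);
translate([4739, 585, 0]) cube([131, 3998, 2530]);


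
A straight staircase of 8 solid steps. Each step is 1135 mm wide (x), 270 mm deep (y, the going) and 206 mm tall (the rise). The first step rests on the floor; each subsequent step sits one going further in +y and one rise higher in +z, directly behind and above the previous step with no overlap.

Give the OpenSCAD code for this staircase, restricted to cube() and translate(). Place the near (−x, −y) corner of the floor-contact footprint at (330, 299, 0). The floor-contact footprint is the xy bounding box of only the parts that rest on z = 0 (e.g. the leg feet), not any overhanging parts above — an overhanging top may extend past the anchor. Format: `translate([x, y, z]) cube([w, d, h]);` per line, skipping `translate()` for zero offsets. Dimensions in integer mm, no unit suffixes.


translate([330, 299, 0]) cube([1135, 270, 206]);
translate([330, 569, 206]) cube([1135, 270, 206]);
translate([330, 839, 412]) cube([1135, 270, 206]);
translate([330, 1109, 618]) cube([1135, 270, 206]);
translate([330, 1379, 824]) cube([1135, 270, 206]);
translate([330, 1649, 1030]) cube([1135, 270, 206]);
translate([330, 1919, 1236]) cube([1135, 270, 206]);
translate([330, 2189, 1442]) cube([1135, 270, 206]);


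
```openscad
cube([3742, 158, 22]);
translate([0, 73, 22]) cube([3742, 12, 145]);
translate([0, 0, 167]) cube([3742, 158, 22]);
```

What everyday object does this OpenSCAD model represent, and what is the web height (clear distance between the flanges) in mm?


An I-beam. The web height is 145 mm.

Two wide flanges with a thin centred web — an I-beam. Overall 189 mm minus two 22 mm flanges gives a web of 189 − 2·22 = 145 mm.


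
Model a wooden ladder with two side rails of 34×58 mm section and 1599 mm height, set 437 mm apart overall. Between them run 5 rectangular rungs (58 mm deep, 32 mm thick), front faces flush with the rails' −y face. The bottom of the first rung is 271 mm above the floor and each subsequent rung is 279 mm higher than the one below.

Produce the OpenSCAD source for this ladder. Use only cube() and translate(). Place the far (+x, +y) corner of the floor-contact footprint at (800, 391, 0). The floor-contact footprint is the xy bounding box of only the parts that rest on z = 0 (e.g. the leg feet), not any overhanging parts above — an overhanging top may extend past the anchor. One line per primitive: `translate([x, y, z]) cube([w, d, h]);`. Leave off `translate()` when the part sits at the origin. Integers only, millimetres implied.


translate([363, 333, 0]) cube([34, 58, 1599]);
translate([766, 333, 0]) cube([34, 58, 1599]);
translate([397, 333, 271]) cube([369, 58, 32]);
translate([397, 333, 550]) cube([369, 58, 32]);
translate([397, 333, 829]) cube([369, 58, 32]);
translate([397, 333, 1108]) cube([369, 58, 32]);
translate([397, 333, 1387]) cube([369, 58, 32]);


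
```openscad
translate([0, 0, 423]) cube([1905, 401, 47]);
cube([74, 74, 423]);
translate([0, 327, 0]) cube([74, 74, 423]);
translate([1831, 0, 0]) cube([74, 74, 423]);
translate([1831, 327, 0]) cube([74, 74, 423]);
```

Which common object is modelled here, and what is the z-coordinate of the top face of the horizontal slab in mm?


A bench. The seat-top height is 470 mm.

A long slab on four corner posts — a bench. The slab sits at z = 423 with thickness 47, so the top is 423 + 47 = 470 mm.


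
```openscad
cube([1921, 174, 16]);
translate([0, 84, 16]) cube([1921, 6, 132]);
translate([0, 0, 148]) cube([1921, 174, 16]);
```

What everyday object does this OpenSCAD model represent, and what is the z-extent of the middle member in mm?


An I-beam. The web height is 132 mm.

Two wide flanges with a thin centred web — an I-beam. Overall 164 mm minus two 16 mm flanges gives a web of 164 − 2·16 = 132 mm.


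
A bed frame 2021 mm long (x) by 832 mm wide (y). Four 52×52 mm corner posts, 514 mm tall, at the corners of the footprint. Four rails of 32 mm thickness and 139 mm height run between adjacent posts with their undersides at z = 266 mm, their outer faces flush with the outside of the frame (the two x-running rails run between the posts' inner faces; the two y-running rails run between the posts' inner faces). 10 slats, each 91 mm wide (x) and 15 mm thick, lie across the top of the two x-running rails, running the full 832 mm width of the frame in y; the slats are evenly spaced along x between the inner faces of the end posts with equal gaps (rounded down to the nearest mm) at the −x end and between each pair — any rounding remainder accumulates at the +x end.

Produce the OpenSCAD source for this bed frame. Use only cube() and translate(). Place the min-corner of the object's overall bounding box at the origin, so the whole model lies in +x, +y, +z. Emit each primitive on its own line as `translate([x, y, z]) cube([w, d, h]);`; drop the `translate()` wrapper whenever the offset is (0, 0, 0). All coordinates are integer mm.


// slat z = rail_z + rail_h = 266 + 139 = 405
// slat gap = ⌊(1917 − 10·91) / 11⌋ = 91
cube([52, 52, 514]);
translate([0, 780, 0]) cube([52, 52, 514]);
translate([1969, 0, 0]) cube([52, 52, 514]);
translate([1969, 780, 0]) cube([52, 52, 514]);
translate([52, 0, 266]) cube([1917, 32, 139]);
translate([52, 800, 266]) cube([1917, 32, 139]);
translate([0, 52, 266]) cube([32, 728, 139]);
translate([1989, 52, 266]) cube([32, 728, 139]);
translate([143, 0, 405]) cube([91, 832, 15]);
translate([325, 0, 405]) cube([91, 832, 15]);
translate([507, 0, 405]) cube([91, 832, 15]);
translate([689, 0, 405]) cube([91, 832, 15]);
translate([871, 0, 405]) cube([91, 832, 15]);
translate([1053, 0, 405]) cube([91, 832, 15]);
translate([1235, 0, 405]) cube([91, 832, 15]);
translate([1417, 0, 405]) cube([91, 832, 15]);
translate([1599, 0, 405]) cube([91, 832, 15]);
translate([1781, 0, 405]) cube([91, 832, 15]);


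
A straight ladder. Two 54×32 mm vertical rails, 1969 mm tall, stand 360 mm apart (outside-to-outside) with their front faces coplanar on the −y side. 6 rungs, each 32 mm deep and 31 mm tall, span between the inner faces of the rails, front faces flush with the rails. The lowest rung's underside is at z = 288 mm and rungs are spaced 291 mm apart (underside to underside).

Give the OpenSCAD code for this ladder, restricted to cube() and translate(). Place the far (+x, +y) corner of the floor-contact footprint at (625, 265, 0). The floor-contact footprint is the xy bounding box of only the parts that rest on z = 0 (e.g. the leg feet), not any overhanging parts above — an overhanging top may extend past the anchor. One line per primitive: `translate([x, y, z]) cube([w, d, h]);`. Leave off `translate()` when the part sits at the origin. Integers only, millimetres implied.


// rung span = 360 - 2*54 = 252
// rung[k] z = 288 + k*291
translate([265, 233, 0]) cube([54, 32, 1969]);
translate([571, 233, 0]) cube([54, 32, 1969]);
translate([319, 233, 288]) cube([252, 32, 31]);
translate([319, 233, 579]) cube([252, 32, 31]);
translate([319, 233, 870]) cube([252, 32, 31]);
translate([319, 233, 1161]) cube([252, 32, 31]);
translate([319, 233, 1452]) cube([252, 32, 31]);
translate([319, 233, 1743]) cube([252, 32, 31]);


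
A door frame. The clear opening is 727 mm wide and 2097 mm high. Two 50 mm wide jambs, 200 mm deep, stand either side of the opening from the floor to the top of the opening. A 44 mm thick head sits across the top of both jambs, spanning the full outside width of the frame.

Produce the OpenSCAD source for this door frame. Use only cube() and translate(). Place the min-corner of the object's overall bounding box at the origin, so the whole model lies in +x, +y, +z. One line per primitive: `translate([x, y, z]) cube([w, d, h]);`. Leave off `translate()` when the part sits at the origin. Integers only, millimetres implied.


cube([50, 200, 2097]);
translate([777, 0, 0]) cube([50, 200, 2097]);
translate([0, 0, 2097]) cube([827, 200, 44]);


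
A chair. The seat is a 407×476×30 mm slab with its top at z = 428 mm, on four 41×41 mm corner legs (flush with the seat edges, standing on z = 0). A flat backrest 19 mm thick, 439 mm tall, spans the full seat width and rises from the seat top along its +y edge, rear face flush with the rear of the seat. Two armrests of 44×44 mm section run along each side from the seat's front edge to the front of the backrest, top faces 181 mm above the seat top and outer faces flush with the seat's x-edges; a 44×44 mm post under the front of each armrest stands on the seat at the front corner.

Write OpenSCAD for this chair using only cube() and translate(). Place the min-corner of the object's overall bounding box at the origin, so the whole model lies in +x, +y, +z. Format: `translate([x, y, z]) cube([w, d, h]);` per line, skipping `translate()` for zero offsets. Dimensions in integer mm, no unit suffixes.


translate([0, 0, 398]) cube([407, 476, 30]);
cube([41, 41, 398]);
translate([366, 0, 0]) cube([41, 41, 398]);
translate([0, 435, 0]) cube([41, 41, 398]);
translate([366, 435, 0]) cube([41, 41, 398]);
translate([0, 457, 428]) cube([407, 19, 439]);
translate([0, 0, 565]) cube([44, 457, 44]);
translate([363, 0, 565]) cube([44, 457, 44]);
translate([0, 0, 428]) cube([44, 44, 137]);
translate([363, 0, 428]) cube([44, 44, 137]);
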